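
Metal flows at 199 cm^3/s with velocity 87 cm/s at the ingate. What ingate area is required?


Formula: A_ingate = Q / v  (continuity equation)
A = 199 cm^3/s / 87 cm/s = 2.2874 cm^2

2.2874 cm^2


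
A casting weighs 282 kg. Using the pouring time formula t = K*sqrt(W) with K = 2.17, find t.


Formula: t = K * sqrt(W)
sqrt(W) = sqrt(282) = 16.79286
t = 2.17 * 16.79286 = 36.4405 s

Final answer: 36.4405 s


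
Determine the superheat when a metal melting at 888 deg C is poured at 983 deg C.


Formula: Superheat = T_pour - T_melt
Superheat = 983 - 888 = 95 deg C

95 deg C


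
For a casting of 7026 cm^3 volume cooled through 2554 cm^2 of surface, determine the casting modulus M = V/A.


Formula: Casting Modulus M = V / A
M = 7026 cm^3 / 2554 cm^2 = 2.7510 cm


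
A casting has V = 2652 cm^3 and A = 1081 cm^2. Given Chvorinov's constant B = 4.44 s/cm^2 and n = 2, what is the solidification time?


Formula: t_s = B * (V/A)^n  (Chvorinov's rule, n=2)
Modulus M = V/A = 2652/1081 = 2.453284 cm
M^2 = 2.453284^2 = 6.018602 cm^2
t_s = 4.44 * 6.018602 = 26.7226 s

26.7226 s


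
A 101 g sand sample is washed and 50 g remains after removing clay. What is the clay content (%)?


Formula: Clay% = (W_total - W_washed) / W_total * 100
Clay mass = 101 - 50 = 51 g
Clay% = 51 / 101 * 100 = 50.4950%

Answer: 50.4950%


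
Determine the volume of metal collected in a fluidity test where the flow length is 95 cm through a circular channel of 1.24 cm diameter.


Formula: V = pi * (d/2)^2 * L  (cylinder volume)
Radius = 1.24/2 = 0.62 cm
V = pi * 0.62^2 * 95 = 114.7247 cm^3


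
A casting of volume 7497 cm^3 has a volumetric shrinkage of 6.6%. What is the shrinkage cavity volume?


Formula: V_shrink = V_casting * shrinkage_pct / 100
V_shrink = 7497 cm^3 * 6.6 / 100 = 494.8020 cm^3


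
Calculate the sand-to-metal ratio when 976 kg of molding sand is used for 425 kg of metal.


Formula: Sand-to-Metal Ratio = W_sand / W_metal
Ratio = 976 kg / 425 kg = 2.2965

Final answer: 2.2965


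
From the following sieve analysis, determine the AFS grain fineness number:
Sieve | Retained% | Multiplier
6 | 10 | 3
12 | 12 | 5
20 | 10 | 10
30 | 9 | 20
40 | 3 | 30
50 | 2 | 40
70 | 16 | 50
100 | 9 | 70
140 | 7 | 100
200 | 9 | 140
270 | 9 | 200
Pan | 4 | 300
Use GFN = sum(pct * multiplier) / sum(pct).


Formula: GFN = sum(pct * multiplier) / sum(pct)
sum(pct * multiplier) = 6930
sum(pct) = 100
GFN = 6930 / 100 = 69.30

Final answer: 69.30


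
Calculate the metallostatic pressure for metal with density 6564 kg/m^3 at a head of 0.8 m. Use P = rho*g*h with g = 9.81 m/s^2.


Formula: P = rho * g * h
rho * g = 6564 * 9.81 = 64392.84 N/m^3
P = 64392.84 * 0.8 = 51514.2720 Pa

51514.2720 Pa


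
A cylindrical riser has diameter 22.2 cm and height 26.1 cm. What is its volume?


Formula: V = pi * (D/2)^2 * H  (cylinder volume)
Radius = D/2 = 22.2/2 = 11.1 cm
V = pi * 11.1^2 * 26.1 = 10102.6740 cm^3

10102.6740 cm^3


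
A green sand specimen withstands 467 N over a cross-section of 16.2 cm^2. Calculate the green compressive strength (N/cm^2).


Formula: Compressive Strength = Force / Area
Strength = 467 N / 16.2 cm^2 = 28.8272 N/cm^2

Answer: 28.8272 N/cm^2


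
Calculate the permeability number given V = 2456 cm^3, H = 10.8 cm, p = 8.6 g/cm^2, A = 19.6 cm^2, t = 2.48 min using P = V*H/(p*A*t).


Formula: Permeability Number P = (V * H) / (p * A * t)
Numerator: V * H = 2456 * 10.8 = 26524.8
Denominator: p * A * t = 8.6 * 19.6 * 2.48 = 418.0288
P = 26524.8 / 418.0288 = 63.4521

63.4521


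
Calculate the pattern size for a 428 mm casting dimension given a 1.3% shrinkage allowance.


Formula: L_pattern = L_casting * (1 + shrinkage_rate/100)
Shrinkage factor = 1 + 1.3/100 = 1.013
L_pattern = 428 mm * 1.013 = 433.5640 mm

Final answer: 433.5640 mm


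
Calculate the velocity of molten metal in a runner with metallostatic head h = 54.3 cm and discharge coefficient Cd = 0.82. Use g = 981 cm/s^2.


Formula: v = Cd * sqrt(2 * g * h)  (Torricelli with discharge coefficient)
2*g*h = 2 * 981 * 54.3 = 106536.6 cm^2/s^2
sqrt(106536.6) = 326.39945 cm/s
v = 0.82 * 326.39945 = 267.6475 cm/s

Final answer: 267.6475 cm/s


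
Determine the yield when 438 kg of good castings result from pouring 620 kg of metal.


Formula: Casting Yield = (W_good / W_total) * 100
Yield = (438 kg / 620 kg) * 100 = 70.6452%

Answer: 70.6452%


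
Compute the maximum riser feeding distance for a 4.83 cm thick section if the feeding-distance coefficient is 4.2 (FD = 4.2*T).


Formula: FD = 4.2 * T  (riser feeding-distance rule)
FD = 4.2 * 4.83 cm = 20.2860 cm

Answer: 20.2860 cm


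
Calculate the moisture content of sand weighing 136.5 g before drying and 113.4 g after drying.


Formula: MC = (W_wet - W_dry) / W_wet * 100
Water mass = 136.5 - 113.4 = 23.1 g
MC = 23.1 / 136.5 * 100 = 16.9231%

16.9231%


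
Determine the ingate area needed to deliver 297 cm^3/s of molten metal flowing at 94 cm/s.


Formula: A_ingate = Q / v  (continuity equation)
A = 297 cm^3/s / 94 cm/s = 3.1596 cm^2

3.1596 cm^2


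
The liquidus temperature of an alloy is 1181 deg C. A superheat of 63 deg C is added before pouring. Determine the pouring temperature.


Formula: T_pour = T_melt + Superheat
T_pour = 1181 + 63 = 1244 deg C

Final answer: 1244 deg C


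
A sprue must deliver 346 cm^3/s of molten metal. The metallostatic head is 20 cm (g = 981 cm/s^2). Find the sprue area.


Formula: v = sqrt(2*g*h), A = Q/v
Velocity: v = sqrt(2 * 981 * 20) = sqrt(39240) = 198.0909 cm/s
Sprue area: A = Q / v = 346 / 198.0909 = 1.7467 cm^2

Final answer: 1.7467 cm^2


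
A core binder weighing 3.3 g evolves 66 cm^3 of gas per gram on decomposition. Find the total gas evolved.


Formula: V_gas = W_binder * gas_evolution_rate
V = 3.3 g * 66 cm^3/g = 217.8000 cm^3


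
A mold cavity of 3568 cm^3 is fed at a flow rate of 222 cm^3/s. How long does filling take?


Formula: t_fill = V_mold / Q_flow
t = 3568 cm^3 / 222 cm^3/s = 16.0721 s


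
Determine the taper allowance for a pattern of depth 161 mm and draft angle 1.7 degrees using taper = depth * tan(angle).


Formula: taper = depth * tan(draft_angle)
tan(1.7 deg) = 0.0296793
taper = 161 mm * 0.0296793 = 4.7784 mm

4.7784 mm


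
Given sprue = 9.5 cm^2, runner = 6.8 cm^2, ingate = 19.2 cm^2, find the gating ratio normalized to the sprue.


Sprue:Runner:Ingate = 1 : 6.8/9.5 : 19.2/9.5 = 1:0.72:2.02

1:0.72:2.02


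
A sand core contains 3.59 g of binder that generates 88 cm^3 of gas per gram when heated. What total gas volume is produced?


Formula: V_gas = W_binder * gas_evolution_rate
V = 3.59 g * 88 cm^3/g = 315.9200 cm^3

315.9200 cm^3


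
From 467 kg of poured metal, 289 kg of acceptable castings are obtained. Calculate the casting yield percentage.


Formula: Casting Yield = (W_good / W_total) * 100
Yield = (289 kg / 467 kg) * 100 = 61.8844%

Answer: 61.8844%


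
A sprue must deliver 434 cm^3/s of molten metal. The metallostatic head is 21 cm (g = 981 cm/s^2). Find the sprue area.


Formula: v = sqrt(2*g*h), A = Q/v
Velocity: v = sqrt(2 * 981 * 21) = sqrt(41202) = 202.9828 cm/s
Sprue area: A = Q / v = 434 / 202.9828 = 2.1381 cm^2

Answer: 2.1381 cm^2


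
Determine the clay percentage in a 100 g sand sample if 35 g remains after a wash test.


Formula: Clay% = (W_total - W_washed) / W_total * 100
Clay mass = 100 - 35 = 65 g
Clay% = 65 / 100 * 100 = 65.0000%

65.0000%


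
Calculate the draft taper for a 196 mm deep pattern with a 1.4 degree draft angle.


Formula: taper = depth * tan(draft_angle)
tan(1.4 deg) = 0.0244395
taper = 196 mm * 0.0244395 = 4.7901 mm

Final answer: 4.7901 mm


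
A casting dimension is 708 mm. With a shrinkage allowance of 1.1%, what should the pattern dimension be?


Formula: L_pattern = L_casting * (1 + shrinkage_rate/100)
Shrinkage factor = 1 + 1.1/100 = 1.011
L_pattern = 708 mm * 1.011 = 715.7880 mm


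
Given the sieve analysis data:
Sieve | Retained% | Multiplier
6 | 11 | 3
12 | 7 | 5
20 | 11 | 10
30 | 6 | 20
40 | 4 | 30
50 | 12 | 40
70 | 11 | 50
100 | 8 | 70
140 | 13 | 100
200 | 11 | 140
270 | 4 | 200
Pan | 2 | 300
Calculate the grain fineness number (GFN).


Formula: GFN = sum(pct * multiplier) / sum(pct)
sum(pct * multiplier) = 6248
sum(pct) = 100
GFN = 6248 / 100 = 62.48

Final answer: 62.48


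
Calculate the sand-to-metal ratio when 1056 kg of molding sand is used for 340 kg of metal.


Formula: Sand-to-Metal Ratio = W_sand / W_metal
Ratio = 1056 kg / 340 kg = 3.1059

3.1059


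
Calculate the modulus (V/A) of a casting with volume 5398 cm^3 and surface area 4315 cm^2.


Formula: Casting Modulus M = V / A
M = 5398 cm^3 / 4315 cm^2 = 1.2510 cm

Final answer: 1.2510 cm


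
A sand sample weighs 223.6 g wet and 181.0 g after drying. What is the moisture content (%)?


Formula: MC = (W_wet - W_dry) / W_wet * 100
Water mass = 223.6 - 181.0 = 42.6 g
MC = 42.6 / 223.6 * 100 = 19.0519%

Answer: 19.0519%


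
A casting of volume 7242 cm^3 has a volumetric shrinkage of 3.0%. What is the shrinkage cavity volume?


Formula: V_shrink = V_casting * shrinkage_pct / 100
V_shrink = 7242 cm^3 * 3.0 / 100 = 217.2600 cm^3

Answer: 217.2600 cm^3


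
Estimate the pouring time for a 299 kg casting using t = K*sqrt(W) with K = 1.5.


Formula: t = K * sqrt(W)
sqrt(W) = sqrt(299) = 17.29162
t = 1.5 * 17.29162 = 25.9374 s

Final answer: 25.9374 s


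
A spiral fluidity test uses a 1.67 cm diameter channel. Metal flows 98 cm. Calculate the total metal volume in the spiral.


Formula: V = pi * (d/2)^2 * L  (cylinder volume)
Radius = 1.67/2 = 0.835 cm
V = pi * 0.835^2 * 98 = 214.6589 cm^3

214.6589 cm^3


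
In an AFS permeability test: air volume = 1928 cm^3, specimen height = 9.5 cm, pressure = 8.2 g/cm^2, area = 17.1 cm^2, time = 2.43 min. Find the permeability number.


Formula: Permeability Number P = (V * H) / (p * A * t)
Numerator: V * H = 1928 * 9.5 = 18316.0
Denominator: p * A * t = 8.2 * 17.1 * 2.43 = 340.7346
P = 18316.0 / 340.7346 = 53.7544

Answer: 53.7544


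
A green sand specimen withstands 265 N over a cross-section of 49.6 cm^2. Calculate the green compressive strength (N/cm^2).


Formula: Compressive Strength = Force / Area
Strength = 265 N / 49.6 cm^2 = 5.3427 N/cm^2

Final answer: 5.3427 N/cm^2


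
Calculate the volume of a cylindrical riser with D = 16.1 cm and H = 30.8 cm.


Formula: V = pi * (D/2)^2 * H  (cylinder volume)
Radius = D/2 = 16.1/2 = 8.05 cm
V = pi * 8.05^2 * 30.8 = 6270.3582 cm^3


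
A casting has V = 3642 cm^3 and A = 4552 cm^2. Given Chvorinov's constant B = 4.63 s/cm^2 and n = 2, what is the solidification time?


Formula: t_s = B * (V/A)^n  (Chvorinov's rule, n=2)
Modulus M = V/A = 3642/4552 = 0.800088 cm
M^2 = 0.800088^2 = 0.640141 cm^2
t_s = 4.63 * 0.640141 = 2.9639 s

2.9639 s


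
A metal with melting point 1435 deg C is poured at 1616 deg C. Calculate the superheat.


Formula: Superheat = T_pour - T_melt
Superheat = 1616 - 1435 = 181 deg C


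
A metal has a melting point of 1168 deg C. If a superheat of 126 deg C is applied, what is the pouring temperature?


Formula: T_pour = T_melt + Superheat
T_pour = 1168 + 126 = 1294 deg C


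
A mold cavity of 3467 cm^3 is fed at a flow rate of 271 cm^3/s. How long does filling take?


Formula: t_fill = V_mold / Q_flow
t = 3467 cm^3 / 271 cm^3/s = 12.7934 s

Answer: 12.7934 s


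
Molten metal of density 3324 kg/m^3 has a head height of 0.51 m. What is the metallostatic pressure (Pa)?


Formula: P = rho * g * h
rho * g = 3324 * 9.81 = 32608.44 N/m^3
P = 32608.44 * 0.51 = 16630.3044 Pa

Final answer: 16630.3044 Pa


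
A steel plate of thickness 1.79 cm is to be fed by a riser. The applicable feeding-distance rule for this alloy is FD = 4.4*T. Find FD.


Formula: FD = 4.4 * T  (riser feeding-distance rule)
FD = 4.4 * 1.79 cm = 7.8760 cm

Answer: 7.8760 cm


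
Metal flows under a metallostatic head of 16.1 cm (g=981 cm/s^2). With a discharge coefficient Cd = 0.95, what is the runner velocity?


Formula: v = Cd * sqrt(2 * g * h)  (Torricelli with discharge coefficient)
2*g*h = 2 * 981 * 16.1 = 31588.2 cm^2/s^2
sqrt(31588.2) = 177.73070 cm/s
v = 0.95 * 177.73070 = 168.8442 cm/s

Final answer: 168.8442 cm/s


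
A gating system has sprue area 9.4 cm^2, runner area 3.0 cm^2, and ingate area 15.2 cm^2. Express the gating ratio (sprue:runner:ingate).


Sprue:Runner:Ingate = 1 : 3.0/9.4 : 15.2/9.4 = 1:0.32:1.62

1:0.32:1.62


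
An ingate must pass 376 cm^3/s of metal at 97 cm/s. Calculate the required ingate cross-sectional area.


Formula: A_ingate = Q / v  (continuity equation)
A = 376 cm^3/s / 97 cm/s = 3.8763 cm^2

3.8763 cm^2


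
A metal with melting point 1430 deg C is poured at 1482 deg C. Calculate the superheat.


Formula: Superheat = T_pour - T_melt
Superheat = 1482 - 1430 = 52 deg C

52 deg C


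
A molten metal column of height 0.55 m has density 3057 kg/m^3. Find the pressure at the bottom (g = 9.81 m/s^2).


Formula: P = rho * g * h
rho * g = 3057 * 9.81 = 29989.17 N/m^3
P = 29989.17 * 0.55 = 16494.0435 Pa

Final answer: 16494.0435 Pa


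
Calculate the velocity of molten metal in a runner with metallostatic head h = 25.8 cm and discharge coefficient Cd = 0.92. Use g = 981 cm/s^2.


Formula: v = Cd * sqrt(2 * g * h)  (Torricelli with discharge coefficient)
2*g*h = 2 * 981 * 25.8 = 50619.6 cm^2/s^2
sqrt(50619.6) = 224.98800 cm/s
v = 0.92 * 224.98800 = 206.9890 cm/s


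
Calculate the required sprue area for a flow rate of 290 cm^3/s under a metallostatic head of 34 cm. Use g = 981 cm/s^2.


Formula: v = sqrt(2*g*h), A = Q/v
Velocity: v = sqrt(2 * 981 * 34) = sqrt(66708) = 258.2789 cm/s
Sprue area: A = Q / v = 290 / 258.2789 = 1.1228 cm^2

Final answer: 1.1228 cm^2


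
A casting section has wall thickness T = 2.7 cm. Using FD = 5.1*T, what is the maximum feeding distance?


Formula: FD = 5.1 * T  (riser feeding-distance rule)
FD = 5.1 * 2.7 cm = 13.7700 cm


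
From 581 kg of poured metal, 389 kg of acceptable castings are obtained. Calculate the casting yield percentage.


Formula: Casting Yield = (W_good / W_total) * 100
Yield = (389 kg / 581 kg) * 100 = 66.9535%

66.9535%


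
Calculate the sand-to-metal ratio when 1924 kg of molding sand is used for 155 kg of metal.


Formula: Sand-to-Metal Ratio = W_sand / W_metal
Ratio = 1924 kg / 155 kg = 12.4129

12.4129


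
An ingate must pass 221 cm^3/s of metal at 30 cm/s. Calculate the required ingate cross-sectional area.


Formula: A_ingate = Q / v  (continuity equation)
A = 221 cm^3/s / 30 cm/s = 7.3667 cm^2

7.3667 cm^2


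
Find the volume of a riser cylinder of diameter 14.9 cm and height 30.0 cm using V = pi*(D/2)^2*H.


Formula: V = pi * (D/2)^2 * H  (cylinder volume)
Radius = D/2 = 14.9/2 = 7.45 cm
V = pi * 7.45^2 * 30.0 = 5230.9874 cm^3


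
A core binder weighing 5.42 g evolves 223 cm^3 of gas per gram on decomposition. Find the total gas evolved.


Formula: V_gas = W_binder * gas_evolution_rate
V = 5.42 g * 223 cm^3/g = 1208.6600 cm^3

Answer: 1208.6600 cm^3


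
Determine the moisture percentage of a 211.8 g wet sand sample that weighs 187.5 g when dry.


Formula: MC = (W_wet - W_dry) / W_wet * 100
Water mass = 211.8 - 187.5 = 24.3 g
MC = 24.3 / 211.8 * 100 = 11.4731%

11.4731%


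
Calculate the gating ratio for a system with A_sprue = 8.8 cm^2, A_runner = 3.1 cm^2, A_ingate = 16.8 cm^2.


Sprue:Runner:Ingate = 1 : 3.1/8.8 : 16.8/8.8 = 1:0.35:1.91

1:0.35:1.91


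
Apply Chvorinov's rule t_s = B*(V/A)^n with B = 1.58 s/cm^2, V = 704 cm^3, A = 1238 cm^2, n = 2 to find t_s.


Formula: t_s = B * (V/A)^n  (Chvorinov's rule, n=2)
Modulus M = V/A = 704/1238 = 0.568659 cm
M^2 = 0.568659^2 = 0.323373 cm^2
t_s = 1.58 * 0.323373 = 0.5109 s

Final answer: 0.5109 s


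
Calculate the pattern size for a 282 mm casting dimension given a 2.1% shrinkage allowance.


Formula: L_pattern = L_casting * (1 + shrinkage_rate/100)
Shrinkage factor = 1 + 2.1/100 = 1.021
L_pattern = 282 mm * 1.021 = 287.9220 mm

Final answer: 287.9220 mm


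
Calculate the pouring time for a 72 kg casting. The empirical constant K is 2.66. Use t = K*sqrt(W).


Formula: t = K * sqrt(W)
sqrt(W) = sqrt(72) = 8.48528
t = 2.66 * 8.48528 = 22.5708 s

22.5708 s


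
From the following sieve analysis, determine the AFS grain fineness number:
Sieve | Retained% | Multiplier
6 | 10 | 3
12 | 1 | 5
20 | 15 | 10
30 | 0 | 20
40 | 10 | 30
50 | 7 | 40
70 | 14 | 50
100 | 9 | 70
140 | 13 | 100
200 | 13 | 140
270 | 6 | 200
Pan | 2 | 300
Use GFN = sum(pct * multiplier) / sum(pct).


Formula: GFN = sum(pct * multiplier) / sum(pct)
sum(pct * multiplier) = 7015
sum(pct) = 100
GFN = 7015 / 100 = 70.15

70.15


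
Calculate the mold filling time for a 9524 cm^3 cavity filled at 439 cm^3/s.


Formula: t_fill = V_mold / Q_flow
t = 9524 cm^3 / 439 cm^3/s = 21.6948 s

Final answer: 21.6948 s


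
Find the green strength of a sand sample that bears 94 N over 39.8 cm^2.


Formula: Compressive Strength = Force / Area
Strength = 94 N / 39.8 cm^2 = 2.3618 N/cm^2

Answer: 2.3618 N/cm^2


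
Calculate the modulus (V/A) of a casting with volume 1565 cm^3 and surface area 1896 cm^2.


Formula: Casting Modulus M = V / A
M = 1565 cm^3 / 1896 cm^2 = 0.8254 cm

0.8254 cm


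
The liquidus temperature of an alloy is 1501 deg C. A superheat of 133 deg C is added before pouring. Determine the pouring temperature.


Formula: T_pour = T_melt + Superheat
T_pour = 1501 + 133 = 1634 deg C

Answer: 1634 deg C


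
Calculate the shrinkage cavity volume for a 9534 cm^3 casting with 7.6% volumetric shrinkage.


Formula: V_shrink = V_casting * shrinkage_pct / 100
V_shrink = 9534 cm^3 * 7.6 / 100 = 724.5840 cm^3

Answer: 724.5840 cm^3


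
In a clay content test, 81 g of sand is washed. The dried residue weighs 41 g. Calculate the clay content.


Formula: Clay% = (W_total - W_washed) / W_total * 100
Clay mass = 81 - 41 = 40 g
Clay% = 40 / 81 * 100 = 49.3827%


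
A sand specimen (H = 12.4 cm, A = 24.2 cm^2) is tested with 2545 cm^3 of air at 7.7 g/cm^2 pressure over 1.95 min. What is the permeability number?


Formula: Permeability Number P = (V * H) / (p * A * t)
Numerator: V * H = 2545 * 12.4 = 31558.0
Denominator: p * A * t = 7.7 * 24.2 * 1.95 = 363.363
P = 31558.0 / 363.363 = 86.8498

Final answer: 86.8498


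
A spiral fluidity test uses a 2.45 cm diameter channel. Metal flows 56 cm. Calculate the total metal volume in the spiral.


Formula: V = pi * (d/2)^2 * L  (cylinder volume)
Radius = 2.45/2 = 1.225 cm
V = pi * 1.225^2 * 56 = 264.0037 cm^3

264.0037 cm^3


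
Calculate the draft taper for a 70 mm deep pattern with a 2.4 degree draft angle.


Formula: taper = depth * tan(draft_angle)
tan(2.4 deg) = 0.0419124
taper = 70 mm * 0.0419124 = 2.9339 mm

Answer: 2.9339 mm


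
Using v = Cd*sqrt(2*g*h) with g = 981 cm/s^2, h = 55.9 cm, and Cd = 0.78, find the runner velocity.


Formula: v = Cd * sqrt(2 * g * h)  (Torricelli with discharge coefficient)
2*g*h = 2 * 981 * 55.9 = 109675.8 cm^2/s^2
sqrt(109675.8) = 331.17337 cm/s
v = 0.78 * 331.17337 = 258.3152 cm/s

Answer: 258.3152 cm/s


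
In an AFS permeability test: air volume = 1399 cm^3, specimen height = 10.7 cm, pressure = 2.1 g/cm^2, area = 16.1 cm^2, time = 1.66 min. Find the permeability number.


Formula: Permeability Number P = (V * H) / (p * A * t)
Numerator: V * H = 1399 * 10.7 = 14969.3
Denominator: p * A * t = 2.1 * 16.1 * 1.66 = 56.1246
P = 14969.3 / 56.1246 = 266.7155

266.7155


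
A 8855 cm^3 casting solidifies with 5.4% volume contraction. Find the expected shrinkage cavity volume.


Formula: V_shrink = V_casting * shrinkage_pct / 100
V_shrink = 8855 cm^3 * 5.4 / 100 = 478.1700 cm^3


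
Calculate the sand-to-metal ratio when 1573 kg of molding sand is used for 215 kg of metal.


Formula: Sand-to-Metal Ratio = W_sand / W_metal
Ratio = 1573 kg / 215 kg = 7.3163

7.3163


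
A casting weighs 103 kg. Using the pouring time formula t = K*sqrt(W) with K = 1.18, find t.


Formula: t = K * sqrt(W)
sqrt(W) = sqrt(103) = 10.14889
t = 1.18 * 10.14889 = 11.9757 s

11.9757 s


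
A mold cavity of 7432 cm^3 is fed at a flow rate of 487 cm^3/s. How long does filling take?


Formula: t_fill = V_mold / Q_flow
t = 7432 cm^3 / 487 cm^3/s = 15.2608 s


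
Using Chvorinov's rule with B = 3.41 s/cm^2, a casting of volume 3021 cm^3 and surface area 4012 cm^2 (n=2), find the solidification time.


Formula: t_s = B * (V/A)^n  (Chvorinov's rule, n=2)
Modulus M = V/A = 3021/4012 = 0.752991 cm
M^2 = 0.752991^2 = 0.566995 cm^2
t_s = 3.41 * 0.566995 = 1.9335 s

Answer: 1.9335 s


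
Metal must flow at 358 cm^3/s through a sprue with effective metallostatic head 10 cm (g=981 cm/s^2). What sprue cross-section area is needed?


Formula: v = sqrt(2*g*h), A = Q/v
Velocity: v = sqrt(2 * 981 * 10) = sqrt(19620) = 140.0714 cm/s
Sprue area: A = Q / v = 358 / 140.0714 = 2.5558 cm^2

Final answer: 2.5558 cm^2


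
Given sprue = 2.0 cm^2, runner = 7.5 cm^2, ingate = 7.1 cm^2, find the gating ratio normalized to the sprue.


Sprue:Runner:Ingate = 1 : 7.5/2.0 : 7.1/2.0 = 1:3.75:3.55

Answer: 1:3.75:3.55


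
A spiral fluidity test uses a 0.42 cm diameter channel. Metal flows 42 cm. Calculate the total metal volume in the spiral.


Formula: V = pi * (d/2)^2 * L  (cylinder volume)
Radius = 0.42/2 = 0.21 cm
V = pi * 0.21^2 * 42 = 5.8189 cm^3

5.8189 cm^3


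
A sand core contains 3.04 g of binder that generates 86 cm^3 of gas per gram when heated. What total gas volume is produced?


Formula: V_gas = W_binder * gas_evolution_rate
V = 3.04 g * 86 cm^3/g = 261.4400 cm^3


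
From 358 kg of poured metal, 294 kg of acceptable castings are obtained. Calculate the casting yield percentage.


Formula: Casting Yield = (W_good / W_total) * 100
Yield = (294 kg / 358 kg) * 100 = 82.1229%


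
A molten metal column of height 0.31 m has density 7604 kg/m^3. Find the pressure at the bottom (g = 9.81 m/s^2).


Formula: P = rho * g * h
rho * g = 7604 * 9.81 = 74595.24 N/m^3
P = 74595.24 * 0.31 = 23124.5244 Pa

Final answer: 23124.5244 Pa


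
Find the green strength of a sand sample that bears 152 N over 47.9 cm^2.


Formula: Compressive Strength = Force / Area
Strength = 152 N / 47.9 cm^2 = 3.1733 N/cm^2

Final answer: 3.1733 N/cm^2


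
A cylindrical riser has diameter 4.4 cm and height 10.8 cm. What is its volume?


Formula: V = pi * (D/2)^2 * H  (cylinder volume)
Radius = D/2 = 4.4/2 = 2.2 cm
V = pi * 2.2^2 * 10.8 = 164.2173 cm^3


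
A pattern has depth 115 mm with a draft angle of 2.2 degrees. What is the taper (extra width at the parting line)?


Formula: taper = depth * tan(draft_angle)
tan(2.2 deg) = 0.0384161
taper = 115 mm * 0.0384161 = 4.4179 mm

Answer: 4.4179 mm


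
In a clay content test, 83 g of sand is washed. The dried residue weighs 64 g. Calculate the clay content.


Formula: Clay% = (W_total - W_washed) / W_total * 100
Clay mass = 83 - 64 = 19 g
Clay% = 19 / 83 * 100 = 22.8916%

Final answer: 22.8916%


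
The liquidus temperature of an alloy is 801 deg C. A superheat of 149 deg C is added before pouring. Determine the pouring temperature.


Formula: T_pour = T_melt + Superheat
T_pour = 801 + 149 = 950 deg C

Final answer: 950 deg C


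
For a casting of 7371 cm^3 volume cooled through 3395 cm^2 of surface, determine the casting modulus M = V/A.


Formula: Casting Modulus M = V / A
M = 7371 cm^3 / 3395 cm^2 = 2.1711 cm

2.1711 cm


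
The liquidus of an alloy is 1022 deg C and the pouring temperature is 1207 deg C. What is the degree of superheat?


Formula: Superheat = T_pour - T_melt
Superheat = 1207 - 1022 = 185 deg C

185 deg C


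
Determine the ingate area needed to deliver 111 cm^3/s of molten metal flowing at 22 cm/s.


Formula: A_ingate = Q / v  (continuity equation)
A = 111 cm^3/s / 22 cm/s = 5.0455 cm^2


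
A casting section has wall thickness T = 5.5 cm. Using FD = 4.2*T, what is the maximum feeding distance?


Formula: FD = 4.2 * T  (riser feeding-distance rule)
FD = 4.2 * 5.5 cm = 23.1000 cm

Final answer: 23.1000 cm


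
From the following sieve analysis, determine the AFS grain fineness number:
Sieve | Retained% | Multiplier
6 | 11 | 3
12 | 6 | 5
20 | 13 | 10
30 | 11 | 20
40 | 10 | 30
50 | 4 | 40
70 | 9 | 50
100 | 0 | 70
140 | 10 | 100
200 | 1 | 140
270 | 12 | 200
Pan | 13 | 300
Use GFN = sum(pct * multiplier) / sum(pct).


Formula: GFN = sum(pct * multiplier) / sum(pct)
sum(pct * multiplier) = 8763
sum(pct) = 100
GFN = 8763 / 100 = 87.63

Final answer: 87.63


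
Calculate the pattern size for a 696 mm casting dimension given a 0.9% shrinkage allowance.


Formula: L_pattern = L_casting * (1 + shrinkage_rate/100)
Shrinkage factor = 1 + 0.9/100 = 1.009
L_pattern = 696 mm * 1.009 = 702.2640 mm

Final answer: 702.2640 mm


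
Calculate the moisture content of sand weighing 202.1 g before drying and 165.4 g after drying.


Formula: MC = (W_wet - W_dry) / W_wet * 100
Water mass = 202.1 - 165.4 = 36.7 g
MC = 36.7 / 202.1 * 100 = 18.1593%

18.1593%


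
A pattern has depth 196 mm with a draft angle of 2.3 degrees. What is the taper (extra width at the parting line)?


Formula: taper = depth * tan(draft_angle)
tan(2.3 deg) = 0.0401641
taper = 196 mm * 0.0401641 = 7.8722 mm

Final answer: 7.8722 mm


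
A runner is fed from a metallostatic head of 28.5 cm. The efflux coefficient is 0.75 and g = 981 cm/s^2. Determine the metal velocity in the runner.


Formula: v = Cd * sqrt(2 * g * h)  (Torricelli with discharge coefficient)
2*g*h = 2 * 981 * 28.5 = 55917.0 cm^2/s^2
sqrt(55917.0) = 236.46776 cm/s
v = 0.75 * 236.46776 = 177.3508 cm/s

Answer: 177.3508 cm/s


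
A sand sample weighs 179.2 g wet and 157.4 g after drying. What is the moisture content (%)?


Formula: MC = (W_wet - W_dry) / W_wet * 100
Water mass = 179.2 - 157.4 = 21.8 g
MC = 21.8 / 179.2 * 100 = 12.1652%

12.1652%


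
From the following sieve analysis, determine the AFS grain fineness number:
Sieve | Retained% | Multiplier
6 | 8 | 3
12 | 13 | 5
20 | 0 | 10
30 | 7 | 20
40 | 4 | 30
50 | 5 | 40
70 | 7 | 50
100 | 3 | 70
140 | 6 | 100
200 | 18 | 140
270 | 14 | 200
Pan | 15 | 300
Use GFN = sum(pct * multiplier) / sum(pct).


Formula: GFN = sum(pct * multiplier) / sum(pct)
sum(pct * multiplier) = 11529
sum(pct) = 100
GFN = 11529 / 100 = 115.29

Final answer: 115.29


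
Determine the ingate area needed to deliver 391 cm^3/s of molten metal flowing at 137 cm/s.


Formula: A_ingate = Q / v  (continuity equation)
A = 391 cm^3/s / 137 cm/s = 2.8540 cm^2

Answer: 2.8540 cm^2


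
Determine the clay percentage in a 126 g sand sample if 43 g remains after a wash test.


Formula: Clay% = (W_total - W_washed) / W_total * 100
Clay mass = 126 - 43 = 83 g
Clay% = 83 / 126 * 100 = 65.8730%


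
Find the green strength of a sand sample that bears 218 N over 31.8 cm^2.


Formula: Compressive Strength = Force / Area
Strength = 218 N / 31.8 cm^2 = 6.8553 N/cm^2

6.8553 N/cm^2


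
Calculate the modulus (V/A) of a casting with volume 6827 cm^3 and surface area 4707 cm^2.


Formula: Casting Modulus M = V / A
M = 6827 cm^3 / 4707 cm^2 = 1.4504 cm

Answer: 1.4504 cm


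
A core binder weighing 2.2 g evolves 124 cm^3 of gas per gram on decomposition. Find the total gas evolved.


Formula: V_gas = W_binder * gas_evolution_rate
V = 2.2 g * 124 cm^3/g = 272.8000 cm^3

Final answer: 272.8000 cm^3


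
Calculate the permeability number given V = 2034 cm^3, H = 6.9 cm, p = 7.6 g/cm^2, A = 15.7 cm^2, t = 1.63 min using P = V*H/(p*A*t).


Formula: Permeability Number P = (V * H) / (p * A * t)
Numerator: V * H = 2034 * 6.9 = 14034.6
Denominator: p * A * t = 7.6 * 15.7 * 1.63 = 194.4916
P = 14034.6 / 194.4916 = 72.1604

Answer: 72.1604


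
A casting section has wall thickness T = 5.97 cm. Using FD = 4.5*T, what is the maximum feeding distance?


Formula: FD = 4.5 * T  (riser feeding-distance rule)
FD = 4.5 * 5.97 cm = 26.8650 cm

Answer: 26.8650 cm


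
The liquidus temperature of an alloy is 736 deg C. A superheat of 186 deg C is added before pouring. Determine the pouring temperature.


Formula: T_pour = T_melt + Superheat
T_pour = 736 + 186 = 922 deg C

Answer: 922 deg C


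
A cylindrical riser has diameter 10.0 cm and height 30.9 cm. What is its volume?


Formula: V = pi * (D/2)^2 * H  (cylinder volume)
Radius = D/2 = 10.0/2 = 5.0 cm
V = pi * 5.0^2 * 30.9 = 2426.8803 cm^3

Answer: 2426.8803 cm^3


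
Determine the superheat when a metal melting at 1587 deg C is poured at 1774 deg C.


Formula: Superheat = T_pour - T_melt
Superheat = 1774 - 1587 = 187 deg C

Final answer: 187 deg C


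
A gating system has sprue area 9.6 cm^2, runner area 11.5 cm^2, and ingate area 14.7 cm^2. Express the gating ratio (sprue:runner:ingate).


Sprue:Runner:Ingate = 1 : 11.5/9.6 : 14.7/9.6 = 1:1.20:1.53

1:1.20:1.53


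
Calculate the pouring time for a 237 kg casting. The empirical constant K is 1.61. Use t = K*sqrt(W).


Formula: t = K * sqrt(W)
sqrt(W) = sqrt(237) = 15.39480
t = 1.61 * 15.39480 = 24.7856 s

Answer: 24.7856 s


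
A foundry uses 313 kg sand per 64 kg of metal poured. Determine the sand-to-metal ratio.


Formula: Sand-to-Metal Ratio = W_sand / W_metal
Ratio = 313 kg / 64 kg = 4.8906

Answer: 4.8906


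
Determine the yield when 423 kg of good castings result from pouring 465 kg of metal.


Formula: Casting Yield = (W_good / W_total) * 100
Yield = (423 kg / 465 kg) * 100 = 90.9677%


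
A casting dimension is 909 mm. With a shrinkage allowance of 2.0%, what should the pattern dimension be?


Formula: L_pattern = L_casting * (1 + shrinkage_rate/100)
Shrinkage factor = 1 + 2.0/100 = 1.02
L_pattern = 909 mm * 1.02 = 927.1800 mm

927.1800 mm


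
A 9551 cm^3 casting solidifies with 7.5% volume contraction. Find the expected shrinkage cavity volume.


Formula: V_shrink = V_casting * shrinkage_pct / 100
V_shrink = 9551 cm^3 * 7.5 / 100 = 716.3250 cm^3


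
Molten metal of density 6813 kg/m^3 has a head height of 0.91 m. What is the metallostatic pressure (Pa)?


Formula: P = rho * g * h
rho * g = 6813 * 9.81 = 66835.53 N/m^3
P = 66835.53 * 0.91 = 60820.3323 Pa

Final answer: 60820.3323 Pa


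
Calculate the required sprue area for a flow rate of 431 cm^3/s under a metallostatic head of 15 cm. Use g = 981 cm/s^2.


Formula: v = sqrt(2*g*h), A = Q/v
Velocity: v = sqrt(2 * 981 * 15) = sqrt(29430) = 171.5517 cm/s
Sprue area: A = Q / v = 431 / 171.5517 = 2.5124 cm^2


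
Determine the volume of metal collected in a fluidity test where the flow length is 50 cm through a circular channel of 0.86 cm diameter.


Formula: V = pi * (d/2)^2 * L  (cylinder volume)
Radius = 0.86/2 = 0.43 cm
V = pi * 0.43^2 * 50 = 29.0440 cm^3

Answer: 29.0440 cm^3


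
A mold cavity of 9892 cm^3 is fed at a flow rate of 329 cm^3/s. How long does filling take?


Formula: t_fill = V_mold / Q_flow
t = 9892 cm^3 / 329 cm^3/s = 30.0669 s

Answer: 30.0669 s


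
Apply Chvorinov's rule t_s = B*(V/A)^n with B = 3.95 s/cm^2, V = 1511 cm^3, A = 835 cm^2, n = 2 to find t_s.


Formula: t_s = B * (V/A)^n  (Chvorinov's rule, n=2)
Modulus M = V/A = 1511/835 = 1.809581 cm
M^2 = 1.809581^2 = 3.274583 cm^2
t_s = 3.95 * 3.274583 = 12.9346 s

Answer: 12.9346 s


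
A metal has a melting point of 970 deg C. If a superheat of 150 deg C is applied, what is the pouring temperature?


Formula: T_pour = T_melt + Superheat
T_pour = 970 + 150 = 1120 deg C

Final answer: 1120 deg C


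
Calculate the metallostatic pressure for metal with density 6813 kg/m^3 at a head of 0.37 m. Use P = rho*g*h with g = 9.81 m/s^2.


Formula: P = rho * g * h
rho * g = 6813 * 9.81 = 66835.53 N/m^3
P = 66835.53 * 0.37 = 24729.1461 Pa

Answer: 24729.1461 Pa


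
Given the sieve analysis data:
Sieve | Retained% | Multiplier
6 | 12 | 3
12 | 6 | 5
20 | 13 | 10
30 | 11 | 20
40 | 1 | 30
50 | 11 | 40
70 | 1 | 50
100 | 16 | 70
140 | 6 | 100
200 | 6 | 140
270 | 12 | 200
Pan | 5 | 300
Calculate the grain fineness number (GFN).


Formula: GFN = sum(pct * multiplier) / sum(pct)
sum(pct * multiplier) = 7396
sum(pct) = 100
GFN = 7396 / 100 = 73.96

73.96


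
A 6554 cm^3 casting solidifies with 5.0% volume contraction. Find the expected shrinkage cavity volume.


Formula: V_shrink = V_casting * shrinkage_pct / 100
V_shrink = 6554 cm^3 * 5.0 / 100 = 327.7000 cm^3

Answer: 327.7000 cm^3


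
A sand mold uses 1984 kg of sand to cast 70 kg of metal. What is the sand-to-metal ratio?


Formula: Sand-to-Metal Ratio = W_sand / W_metal
Ratio = 1984 kg / 70 kg = 28.3429

Final answer: 28.3429


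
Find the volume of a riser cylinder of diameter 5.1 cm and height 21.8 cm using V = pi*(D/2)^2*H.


Formula: V = pi * (D/2)^2 * H  (cylinder volume)
Radius = D/2 = 5.1/2 = 2.55 cm
V = pi * 2.55^2 * 21.8 = 445.3349 cm^3


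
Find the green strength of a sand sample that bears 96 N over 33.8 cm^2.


Formula: Compressive Strength = Force / Area
Strength = 96 N / 33.8 cm^2 = 2.8402 N/cm^2

2.8402 N/cm^2


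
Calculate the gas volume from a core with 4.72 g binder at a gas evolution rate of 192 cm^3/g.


Formula: V_gas = W_binder * gas_evolution_rate
V = 4.72 g * 192 cm^3/g = 906.2400 cm^3

906.2400 cm^3


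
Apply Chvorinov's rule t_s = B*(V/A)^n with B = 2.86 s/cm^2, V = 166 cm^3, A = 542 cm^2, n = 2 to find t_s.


Formula: t_s = B * (V/A)^n  (Chvorinov's rule, n=2)
Modulus M = V/A = 166/542 = 0.306273 cm
M^2 = 0.306273^2 = 0.093803 cm^2
t_s = 2.86 * 0.093803 = 0.2683 s

Final answer: 0.2683 s


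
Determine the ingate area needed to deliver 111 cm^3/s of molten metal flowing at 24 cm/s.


Formula: A_ingate = Q / v  (continuity equation)
A = 111 cm^3/s / 24 cm/s = 4.6250 cm^2

4.6250 cm^2


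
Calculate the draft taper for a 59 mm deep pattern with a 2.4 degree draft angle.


Formula: taper = depth * tan(draft_angle)
tan(2.4 deg) = 0.0419124
taper = 59 mm * 0.0419124 = 2.4728 mm

2.4728 mm


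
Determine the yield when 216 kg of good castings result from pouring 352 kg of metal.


Formula: Casting Yield = (W_good / W_total) * 100
Yield = (216 kg / 352 kg) * 100 = 61.3636%


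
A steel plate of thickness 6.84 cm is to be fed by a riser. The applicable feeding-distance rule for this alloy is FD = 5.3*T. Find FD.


Formula: FD = 5.3 * T  (riser feeding-distance rule)
FD = 5.3 * 6.84 cm = 36.2520 cm

Answer: 36.2520 cm


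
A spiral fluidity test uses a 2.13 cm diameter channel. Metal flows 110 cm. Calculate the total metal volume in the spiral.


Formula: V = pi * (d/2)^2 * L  (cylinder volume)
Radius = 2.13/2 = 1.065 cm
V = pi * 1.065^2 * 110 = 391.9600 cm^3

391.9600 cm^3


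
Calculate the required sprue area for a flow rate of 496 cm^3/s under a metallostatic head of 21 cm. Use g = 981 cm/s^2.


Formula: v = sqrt(2*g*h), A = Q/v
Velocity: v = sqrt(2 * 981 * 21) = sqrt(41202) = 202.9828 cm/s
Sprue area: A = Q / v = 496 / 202.9828 = 2.4436 cm^2


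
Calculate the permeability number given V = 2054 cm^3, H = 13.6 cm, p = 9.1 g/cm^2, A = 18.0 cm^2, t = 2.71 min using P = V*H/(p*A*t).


Formula: Permeability Number P = (V * H) / (p * A * t)
Numerator: V * H = 2054 * 13.6 = 27934.4
Denominator: p * A * t = 9.1 * 18.0 * 2.71 = 443.898
P = 27934.4 / 443.898 = 62.9298


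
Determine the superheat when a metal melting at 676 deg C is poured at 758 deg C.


Formula: Superheat = T_pour - T_melt
Superheat = 758 - 676 = 82 deg C

Answer: 82 deg C


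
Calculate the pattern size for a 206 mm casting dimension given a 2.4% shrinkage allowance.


Formula: L_pattern = L_casting * (1 + shrinkage_rate/100)
Shrinkage factor = 1 + 2.4/100 = 1.024
L_pattern = 206 mm * 1.024 = 210.9440 mm

Final answer: 210.9440 mm


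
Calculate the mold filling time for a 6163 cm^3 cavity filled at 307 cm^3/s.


Formula: t_fill = V_mold / Q_flow
t = 6163 cm^3 / 307 cm^3/s = 20.0749 s


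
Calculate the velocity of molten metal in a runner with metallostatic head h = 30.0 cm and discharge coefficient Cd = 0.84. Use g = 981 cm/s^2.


Formula: v = Cd * sqrt(2 * g * h)  (Torricelli with discharge coefficient)
2*g*h = 2 * 981 * 30.0 = 58860.0 cm^2/s^2
sqrt(58860.0) = 242.61080 cm/s
v = 0.84 * 242.61080 = 203.7931 cm/s


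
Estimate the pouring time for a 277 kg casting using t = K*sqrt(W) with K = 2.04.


Formula: t = K * sqrt(W)
sqrt(W) = sqrt(277) = 16.64332
t = 2.04 * 16.64332 = 33.9524 s


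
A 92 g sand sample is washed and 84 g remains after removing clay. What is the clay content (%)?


Formula: Clay% = (W_total - W_washed) / W_total * 100
Clay mass = 92 - 84 = 8 g
Clay% = 8 / 92 * 100 = 8.6957%

8.6957%


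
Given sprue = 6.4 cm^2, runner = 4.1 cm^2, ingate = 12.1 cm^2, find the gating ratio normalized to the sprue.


Sprue:Runner:Ingate = 1 : 4.1/6.4 : 12.1/6.4 = 1:0.64:1.89

Answer: 1:0.64:1.89


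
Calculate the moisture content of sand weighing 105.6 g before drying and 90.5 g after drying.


Formula: MC = (W_wet - W_dry) / W_wet * 100
Water mass = 105.6 - 90.5 = 15.1 g
MC = 15.1 / 105.6 * 100 = 14.2992%


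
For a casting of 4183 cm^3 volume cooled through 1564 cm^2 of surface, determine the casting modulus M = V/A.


Formula: Casting Modulus M = V / A
M = 4183 cm^3 / 1564 cm^2 = 2.6746 cm

Final answer: 2.6746 cm


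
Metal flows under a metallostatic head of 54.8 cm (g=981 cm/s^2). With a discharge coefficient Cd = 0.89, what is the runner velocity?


Formula: v = Cd * sqrt(2 * g * h)  (Torricelli with discharge coefficient)
2*g*h = 2 * 981 * 54.8 = 107517.6 cm^2/s^2
sqrt(107517.6) = 327.89876 cm/s
v = 0.89 * 327.89876 = 291.8299 cm/s

Final answer: 291.8299 cm/s


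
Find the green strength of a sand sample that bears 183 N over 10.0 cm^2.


Formula: Compressive Strength = Force / Area
Strength = 183 N / 10.0 cm^2 = 18.3000 N/cm^2


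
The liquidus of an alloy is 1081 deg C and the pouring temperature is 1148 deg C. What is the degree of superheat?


Formula: Superheat = T_pour - T_melt
Superheat = 1148 - 1081 = 67 deg C

67 deg C


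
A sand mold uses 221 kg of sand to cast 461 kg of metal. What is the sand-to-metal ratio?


Formula: Sand-to-Metal Ratio = W_sand / W_metal
Ratio = 221 kg / 461 kg = 0.4794


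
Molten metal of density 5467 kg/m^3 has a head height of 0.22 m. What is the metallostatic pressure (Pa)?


Formula: P = rho * g * h
rho * g = 5467 * 9.81 = 53631.27 N/m^3
P = 53631.27 * 0.22 = 11798.8794 Pa


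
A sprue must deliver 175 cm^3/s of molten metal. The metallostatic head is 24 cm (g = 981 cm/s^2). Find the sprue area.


Formula: v = sqrt(2*g*h), A = Q/v
Velocity: v = sqrt(2 * 981 * 24) = sqrt(47088) = 216.9977 cm/s
Sprue area: A = Q / v = 175 / 216.9977 = 0.8065 cm^2

Answer: 0.8065 cm^2


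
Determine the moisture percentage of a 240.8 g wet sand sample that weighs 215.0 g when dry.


Formula: MC = (W_wet - W_dry) / W_wet * 100
Water mass = 240.8 - 215.0 = 25.8 g
MC = 25.8 / 240.8 * 100 = 10.7143%

10.7143%


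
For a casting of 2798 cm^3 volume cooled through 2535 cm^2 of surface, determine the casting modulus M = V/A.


Formula: Casting Modulus M = V / A
M = 2798 cm^3 / 2535 cm^2 = 1.1037 cm


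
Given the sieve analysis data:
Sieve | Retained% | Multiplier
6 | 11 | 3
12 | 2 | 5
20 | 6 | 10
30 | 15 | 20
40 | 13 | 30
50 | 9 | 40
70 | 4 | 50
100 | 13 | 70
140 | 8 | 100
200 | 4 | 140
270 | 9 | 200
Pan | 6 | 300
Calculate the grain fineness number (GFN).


Formula: GFN = sum(pct * multiplier) / sum(pct)
sum(pct * multiplier) = 7223
sum(pct) = 100
GFN = 7223 / 100 = 72.23

72.23


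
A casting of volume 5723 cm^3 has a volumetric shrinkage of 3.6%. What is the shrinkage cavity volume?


Formula: V_shrink = V_casting * shrinkage_pct / 100
V_shrink = 5723 cm^3 * 3.6 / 100 = 206.0280 cm^3
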